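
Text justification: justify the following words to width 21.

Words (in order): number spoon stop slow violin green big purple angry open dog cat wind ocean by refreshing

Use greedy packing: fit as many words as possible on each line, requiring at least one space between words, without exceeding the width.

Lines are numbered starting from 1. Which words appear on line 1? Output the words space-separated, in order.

Answer: number spoon stop

Derivation:
Line 1: ['number', 'spoon', 'stop'] (min_width=17, slack=4)
Line 2: ['slow', 'violin', 'green', 'big'] (min_width=21, slack=0)
Line 3: ['purple', 'angry', 'open', 'dog'] (min_width=21, slack=0)
Line 4: ['cat', 'wind', 'ocean', 'by'] (min_width=17, slack=4)
Line 5: ['refreshing'] (min_width=10, slack=11)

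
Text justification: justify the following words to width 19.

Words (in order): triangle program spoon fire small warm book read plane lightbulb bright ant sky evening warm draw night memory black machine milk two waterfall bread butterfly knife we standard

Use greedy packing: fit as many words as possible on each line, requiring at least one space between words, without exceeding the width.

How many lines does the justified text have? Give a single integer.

Answer: 11

Derivation:
Line 1: ['triangle', 'program'] (min_width=16, slack=3)
Line 2: ['spoon', 'fire', 'small'] (min_width=16, slack=3)
Line 3: ['warm', 'book', 'read'] (min_width=14, slack=5)
Line 4: ['plane', 'lightbulb'] (min_width=15, slack=4)
Line 5: ['bright', 'ant', 'sky'] (min_width=14, slack=5)
Line 6: ['evening', 'warm', 'draw'] (min_width=17, slack=2)
Line 7: ['night', 'memory', 'black'] (min_width=18, slack=1)
Line 8: ['machine', 'milk', 'two'] (min_width=16, slack=3)
Line 9: ['waterfall', 'bread'] (min_width=15, slack=4)
Line 10: ['butterfly', 'knife', 'we'] (min_width=18, slack=1)
Line 11: ['standard'] (min_width=8, slack=11)
Total lines: 11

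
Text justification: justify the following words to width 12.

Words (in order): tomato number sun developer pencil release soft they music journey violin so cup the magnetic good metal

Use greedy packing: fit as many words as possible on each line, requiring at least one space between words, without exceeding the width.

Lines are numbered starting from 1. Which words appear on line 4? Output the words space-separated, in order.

Line 1: ['tomato'] (min_width=6, slack=6)
Line 2: ['number', 'sun'] (min_width=10, slack=2)
Line 3: ['developer'] (min_width=9, slack=3)
Line 4: ['pencil'] (min_width=6, slack=6)
Line 5: ['release', 'soft'] (min_width=12, slack=0)
Line 6: ['they', 'music'] (min_width=10, slack=2)
Line 7: ['journey'] (min_width=7, slack=5)
Line 8: ['violin', 'so'] (min_width=9, slack=3)
Line 9: ['cup', 'the'] (min_width=7, slack=5)
Line 10: ['magnetic'] (min_width=8, slack=4)
Line 11: ['good', 'metal'] (min_width=10, slack=2)

Answer: pencil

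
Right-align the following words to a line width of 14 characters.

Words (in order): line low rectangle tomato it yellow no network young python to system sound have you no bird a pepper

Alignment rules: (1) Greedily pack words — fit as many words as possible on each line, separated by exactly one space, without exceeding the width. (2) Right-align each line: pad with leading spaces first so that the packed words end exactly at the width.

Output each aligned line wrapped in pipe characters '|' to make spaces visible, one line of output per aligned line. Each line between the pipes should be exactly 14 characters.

Line 1: ['line', 'low'] (min_width=8, slack=6)
Line 2: ['rectangle'] (min_width=9, slack=5)
Line 3: ['tomato', 'it'] (min_width=9, slack=5)
Line 4: ['yellow', 'no'] (min_width=9, slack=5)
Line 5: ['network', 'young'] (min_width=13, slack=1)
Line 6: ['python', 'to'] (min_width=9, slack=5)
Line 7: ['system', 'sound'] (min_width=12, slack=2)
Line 8: ['have', 'you', 'no'] (min_width=11, slack=3)
Line 9: ['bird', 'a', 'pepper'] (min_width=13, slack=1)

Answer: |      line low|
|     rectangle|
|     tomato it|
|     yellow no|
| network young|
|     python to|
|  system sound|
|   have you no|
| bird a pepper|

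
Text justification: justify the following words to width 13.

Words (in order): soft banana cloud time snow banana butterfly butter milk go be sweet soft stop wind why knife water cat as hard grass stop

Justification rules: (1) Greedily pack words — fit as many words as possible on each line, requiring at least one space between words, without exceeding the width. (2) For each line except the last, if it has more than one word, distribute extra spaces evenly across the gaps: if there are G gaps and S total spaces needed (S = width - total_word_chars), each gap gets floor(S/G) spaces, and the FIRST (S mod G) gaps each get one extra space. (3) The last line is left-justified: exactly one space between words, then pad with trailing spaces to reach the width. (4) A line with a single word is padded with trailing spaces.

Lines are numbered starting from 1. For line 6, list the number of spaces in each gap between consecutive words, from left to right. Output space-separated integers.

Line 1: ['soft', 'banana'] (min_width=11, slack=2)
Line 2: ['cloud', 'time'] (min_width=10, slack=3)
Line 3: ['snow', 'banana'] (min_width=11, slack=2)
Line 4: ['butterfly'] (min_width=9, slack=4)
Line 5: ['butter', 'milk'] (min_width=11, slack=2)
Line 6: ['go', 'be', 'sweet'] (min_width=11, slack=2)
Line 7: ['soft', 'stop'] (min_width=9, slack=4)
Line 8: ['wind', 'why'] (min_width=8, slack=5)
Line 9: ['knife', 'water'] (min_width=11, slack=2)
Line 10: ['cat', 'as', 'hard'] (min_width=11, slack=2)
Line 11: ['grass', 'stop'] (min_width=10, slack=3)

Answer: 2 2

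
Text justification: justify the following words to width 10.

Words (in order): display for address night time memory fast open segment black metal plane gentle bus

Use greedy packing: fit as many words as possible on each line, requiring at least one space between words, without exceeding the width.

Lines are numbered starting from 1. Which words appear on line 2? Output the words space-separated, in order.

Line 1: ['display'] (min_width=7, slack=3)
Line 2: ['for'] (min_width=3, slack=7)
Line 3: ['address'] (min_width=7, slack=3)
Line 4: ['night', 'time'] (min_width=10, slack=0)
Line 5: ['memory'] (min_width=6, slack=4)
Line 6: ['fast', 'open'] (min_width=9, slack=1)
Line 7: ['segment'] (min_width=7, slack=3)
Line 8: ['black'] (min_width=5, slack=5)
Line 9: ['metal'] (min_width=5, slack=5)
Line 10: ['plane'] (min_width=5, slack=5)
Line 11: ['gentle', 'bus'] (min_width=10, slack=0)

Answer: for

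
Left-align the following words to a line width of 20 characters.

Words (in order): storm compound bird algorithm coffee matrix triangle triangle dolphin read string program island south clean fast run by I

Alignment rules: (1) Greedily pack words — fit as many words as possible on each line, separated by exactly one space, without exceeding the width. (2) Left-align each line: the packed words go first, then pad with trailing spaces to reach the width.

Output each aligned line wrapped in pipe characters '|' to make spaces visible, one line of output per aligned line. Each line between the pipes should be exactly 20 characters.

Answer: |storm compound bird |
|algorithm coffee    |
|matrix triangle     |
|triangle dolphin    |
|read string program |
|island south clean  |
|fast run by I       |

Derivation:
Line 1: ['storm', 'compound', 'bird'] (min_width=19, slack=1)
Line 2: ['algorithm', 'coffee'] (min_width=16, slack=4)
Line 3: ['matrix', 'triangle'] (min_width=15, slack=5)
Line 4: ['triangle', 'dolphin'] (min_width=16, slack=4)
Line 5: ['read', 'string', 'program'] (min_width=19, slack=1)
Line 6: ['island', 'south', 'clean'] (min_width=18, slack=2)
Line 7: ['fast', 'run', 'by', 'I'] (min_width=13, slack=7)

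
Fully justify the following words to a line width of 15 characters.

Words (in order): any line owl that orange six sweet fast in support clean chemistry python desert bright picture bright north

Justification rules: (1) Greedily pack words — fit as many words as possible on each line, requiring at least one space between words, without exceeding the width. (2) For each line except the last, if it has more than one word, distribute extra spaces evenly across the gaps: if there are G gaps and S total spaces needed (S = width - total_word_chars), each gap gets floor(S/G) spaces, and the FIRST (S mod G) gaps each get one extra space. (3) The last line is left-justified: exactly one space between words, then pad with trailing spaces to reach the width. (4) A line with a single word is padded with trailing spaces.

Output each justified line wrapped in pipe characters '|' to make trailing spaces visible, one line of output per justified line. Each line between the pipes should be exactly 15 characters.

Answer: |any   line  owl|
|that orange six|
|sweet  fast  in|
|support   clean|
|chemistry      |
|python   desert|
|bright  picture|
|bright north   |

Derivation:
Line 1: ['any', 'line', 'owl'] (min_width=12, slack=3)
Line 2: ['that', 'orange', 'six'] (min_width=15, slack=0)
Line 3: ['sweet', 'fast', 'in'] (min_width=13, slack=2)
Line 4: ['support', 'clean'] (min_width=13, slack=2)
Line 5: ['chemistry'] (min_width=9, slack=6)
Line 6: ['python', 'desert'] (min_width=13, slack=2)
Line 7: ['bright', 'picture'] (min_width=14, slack=1)
Line 8: ['bright', 'north'] (min_width=12, slack=3)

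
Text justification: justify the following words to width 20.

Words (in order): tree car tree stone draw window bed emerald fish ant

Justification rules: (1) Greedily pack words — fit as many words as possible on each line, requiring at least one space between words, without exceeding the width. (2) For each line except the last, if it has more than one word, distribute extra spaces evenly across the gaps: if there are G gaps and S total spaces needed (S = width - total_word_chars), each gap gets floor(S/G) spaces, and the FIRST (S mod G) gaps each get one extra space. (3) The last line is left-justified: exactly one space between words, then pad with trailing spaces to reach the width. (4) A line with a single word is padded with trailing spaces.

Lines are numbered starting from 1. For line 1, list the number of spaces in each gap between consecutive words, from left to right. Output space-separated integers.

Answer: 2 1 1

Derivation:
Line 1: ['tree', 'car', 'tree', 'stone'] (min_width=19, slack=1)
Line 2: ['draw', 'window', 'bed'] (min_width=15, slack=5)
Line 3: ['emerald', 'fish', 'ant'] (min_width=16, slack=4)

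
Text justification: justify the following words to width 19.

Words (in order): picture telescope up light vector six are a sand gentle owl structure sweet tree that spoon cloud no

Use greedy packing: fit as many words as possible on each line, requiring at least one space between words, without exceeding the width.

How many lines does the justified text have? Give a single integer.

Line 1: ['picture', 'telescope'] (min_width=17, slack=2)
Line 2: ['up', 'light', 'vector', 'six'] (min_width=19, slack=0)
Line 3: ['are', 'a', 'sand', 'gentle'] (min_width=17, slack=2)
Line 4: ['owl', 'structure', 'sweet'] (min_width=19, slack=0)
Line 5: ['tree', 'that', 'spoon'] (min_width=15, slack=4)
Line 6: ['cloud', 'no'] (min_width=8, slack=11)
Total lines: 6

Answer: 6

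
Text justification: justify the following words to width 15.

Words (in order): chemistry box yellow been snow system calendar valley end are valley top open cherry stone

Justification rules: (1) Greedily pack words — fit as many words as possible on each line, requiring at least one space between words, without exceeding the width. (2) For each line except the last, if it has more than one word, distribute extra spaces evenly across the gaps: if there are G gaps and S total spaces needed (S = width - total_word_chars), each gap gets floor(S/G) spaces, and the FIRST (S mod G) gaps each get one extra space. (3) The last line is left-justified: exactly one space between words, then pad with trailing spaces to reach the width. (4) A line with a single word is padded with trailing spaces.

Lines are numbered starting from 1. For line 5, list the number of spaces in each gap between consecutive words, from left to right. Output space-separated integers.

Line 1: ['chemistry', 'box'] (min_width=13, slack=2)
Line 2: ['yellow', 'been'] (min_width=11, slack=4)
Line 3: ['snow', 'system'] (min_width=11, slack=4)
Line 4: ['calendar', 'valley'] (min_width=15, slack=0)
Line 5: ['end', 'are', 'valley'] (min_width=14, slack=1)
Line 6: ['top', 'open', 'cherry'] (min_width=15, slack=0)
Line 7: ['stone'] (min_width=5, slack=10)

Answer: 2 1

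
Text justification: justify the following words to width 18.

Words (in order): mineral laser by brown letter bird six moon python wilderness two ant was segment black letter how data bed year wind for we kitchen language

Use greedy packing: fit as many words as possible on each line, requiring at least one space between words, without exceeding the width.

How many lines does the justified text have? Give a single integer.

Line 1: ['mineral', 'laser', 'by'] (min_width=16, slack=2)
Line 2: ['brown', 'letter', 'bird'] (min_width=17, slack=1)
Line 3: ['six', 'moon', 'python'] (min_width=15, slack=3)
Line 4: ['wilderness', 'two', 'ant'] (min_width=18, slack=0)
Line 5: ['was', 'segment', 'black'] (min_width=17, slack=1)
Line 6: ['letter', 'how', 'data'] (min_width=15, slack=3)
Line 7: ['bed', 'year', 'wind', 'for'] (min_width=17, slack=1)
Line 8: ['we', 'kitchen'] (min_width=10, slack=8)
Line 9: ['language'] (min_width=8, slack=10)
Total lines: 9

Answer: 9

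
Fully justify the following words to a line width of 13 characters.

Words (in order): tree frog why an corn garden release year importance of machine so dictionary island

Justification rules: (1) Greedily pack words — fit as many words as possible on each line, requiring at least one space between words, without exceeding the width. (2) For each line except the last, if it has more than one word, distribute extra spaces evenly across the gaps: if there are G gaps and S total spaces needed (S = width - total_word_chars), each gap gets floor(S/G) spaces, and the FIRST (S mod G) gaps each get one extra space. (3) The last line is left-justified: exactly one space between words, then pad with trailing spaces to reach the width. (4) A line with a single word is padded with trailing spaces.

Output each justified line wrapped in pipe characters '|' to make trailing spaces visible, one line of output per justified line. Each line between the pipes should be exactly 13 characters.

Line 1: ['tree', 'frog', 'why'] (min_width=13, slack=0)
Line 2: ['an', 'corn'] (min_width=7, slack=6)
Line 3: ['garden'] (min_width=6, slack=7)
Line 4: ['release', 'year'] (min_width=12, slack=1)
Line 5: ['importance', 'of'] (min_width=13, slack=0)
Line 6: ['machine', 'so'] (min_width=10, slack=3)
Line 7: ['dictionary'] (min_width=10, slack=3)
Line 8: ['island'] (min_width=6, slack=7)

Answer: |tree frog why|
|an       corn|
|garden       |
|release  year|
|importance of|
|machine    so|
|dictionary   |
|island       |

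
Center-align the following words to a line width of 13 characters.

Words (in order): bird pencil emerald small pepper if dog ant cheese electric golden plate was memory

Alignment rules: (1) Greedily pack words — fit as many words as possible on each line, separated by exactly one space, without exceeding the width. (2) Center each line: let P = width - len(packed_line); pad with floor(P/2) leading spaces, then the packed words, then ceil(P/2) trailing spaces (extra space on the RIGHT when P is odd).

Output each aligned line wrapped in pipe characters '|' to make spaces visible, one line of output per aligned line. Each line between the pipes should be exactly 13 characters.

Answer: | bird pencil |
|emerald small|
|pepper if dog|
| ant cheese  |
|  electric   |
|golden plate |
| was memory  |

Derivation:
Line 1: ['bird', 'pencil'] (min_width=11, slack=2)
Line 2: ['emerald', 'small'] (min_width=13, slack=0)
Line 3: ['pepper', 'if', 'dog'] (min_width=13, slack=0)
Line 4: ['ant', 'cheese'] (min_width=10, slack=3)
Line 5: ['electric'] (min_width=8, slack=5)
Line 6: ['golden', 'plate'] (min_width=12, slack=1)
Line 7: ['was', 'memory'] (min_width=10, slack=3)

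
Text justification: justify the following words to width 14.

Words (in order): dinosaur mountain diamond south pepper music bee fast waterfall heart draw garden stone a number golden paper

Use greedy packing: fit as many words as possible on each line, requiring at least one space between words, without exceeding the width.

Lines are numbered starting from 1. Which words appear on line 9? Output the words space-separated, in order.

Answer: number golden

Derivation:
Line 1: ['dinosaur'] (min_width=8, slack=6)
Line 2: ['mountain'] (min_width=8, slack=6)
Line 3: ['diamond', 'south'] (min_width=13, slack=1)
Line 4: ['pepper', 'music'] (min_width=12, slack=2)
Line 5: ['bee', 'fast'] (min_width=8, slack=6)
Line 6: ['waterfall'] (min_width=9, slack=5)
Line 7: ['heart', 'draw'] (min_width=10, slack=4)
Line 8: ['garden', 'stone', 'a'] (min_width=14, slack=0)
Line 9: ['number', 'golden'] (min_width=13, slack=1)
Line 10: ['paper'] (min_width=5, slack=9)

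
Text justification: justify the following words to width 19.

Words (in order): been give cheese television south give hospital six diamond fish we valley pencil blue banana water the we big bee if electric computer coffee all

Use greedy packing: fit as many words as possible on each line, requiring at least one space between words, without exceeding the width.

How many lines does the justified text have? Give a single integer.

Line 1: ['been', 'give', 'cheese'] (min_width=16, slack=3)
Line 2: ['television', 'south'] (min_width=16, slack=3)
Line 3: ['give', 'hospital', 'six'] (min_width=17, slack=2)
Line 4: ['diamond', 'fish', 'we'] (min_width=15, slack=4)
Line 5: ['valley', 'pencil', 'blue'] (min_width=18, slack=1)
Line 6: ['banana', 'water', 'the', 'we'] (min_width=19, slack=0)
Line 7: ['big', 'bee', 'if', 'electric'] (min_width=19, slack=0)
Line 8: ['computer', 'coffee', 'all'] (min_width=19, slack=0)
Total lines: 8

Answer: 8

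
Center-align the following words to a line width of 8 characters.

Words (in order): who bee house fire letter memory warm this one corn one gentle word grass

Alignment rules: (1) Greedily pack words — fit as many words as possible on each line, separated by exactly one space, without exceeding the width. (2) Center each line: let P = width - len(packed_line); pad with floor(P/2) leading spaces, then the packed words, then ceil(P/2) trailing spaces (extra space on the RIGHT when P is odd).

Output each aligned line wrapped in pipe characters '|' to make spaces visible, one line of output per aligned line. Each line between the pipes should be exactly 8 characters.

Answer: |who bee |
| house  |
|  fire  |
| letter |
| memory |
|  warm  |
|this one|
|corn one|
| gentle |
|  word  |
| grass  |

Derivation:
Line 1: ['who', 'bee'] (min_width=7, slack=1)
Line 2: ['house'] (min_width=5, slack=3)
Line 3: ['fire'] (min_width=4, slack=4)
Line 4: ['letter'] (min_width=6, slack=2)
Line 5: ['memory'] (min_width=6, slack=2)
Line 6: ['warm'] (min_width=4, slack=4)
Line 7: ['this', 'one'] (min_width=8, slack=0)
Line 8: ['corn', 'one'] (min_width=8, slack=0)
Line 9: ['gentle'] (min_width=6, slack=2)
Line 10: ['word'] (min_width=4, slack=4)
Line 11: ['grass'] (min_width=5, slack=3)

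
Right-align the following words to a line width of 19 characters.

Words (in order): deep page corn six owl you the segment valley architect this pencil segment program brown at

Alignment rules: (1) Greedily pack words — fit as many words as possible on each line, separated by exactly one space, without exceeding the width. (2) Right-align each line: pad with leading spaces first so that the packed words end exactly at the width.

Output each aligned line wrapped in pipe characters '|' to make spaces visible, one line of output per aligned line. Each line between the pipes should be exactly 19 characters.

Answer: | deep page corn six|
|owl you the segment|
|   valley architect|
|this pencil segment|
|   program brown at|

Derivation:
Line 1: ['deep', 'page', 'corn', 'six'] (min_width=18, slack=1)
Line 2: ['owl', 'you', 'the', 'segment'] (min_width=19, slack=0)
Line 3: ['valley', 'architect'] (min_width=16, slack=3)
Line 4: ['this', 'pencil', 'segment'] (min_width=19, slack=0)
Line 5: ['program', 'brown', 'at'] (min_width=16, slack=3)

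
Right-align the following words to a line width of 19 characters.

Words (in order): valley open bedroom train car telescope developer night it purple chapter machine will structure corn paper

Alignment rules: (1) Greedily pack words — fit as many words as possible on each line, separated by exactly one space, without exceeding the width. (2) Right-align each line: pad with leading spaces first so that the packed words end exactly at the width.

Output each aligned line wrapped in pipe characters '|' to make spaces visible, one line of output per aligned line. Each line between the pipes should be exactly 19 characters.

Answer: |valley open bedroom|
|train car telescope|
| developer night it|
|     purple chapter|
|       machine will|
|     structure corn|
|              paper|

Derivation:
Line 1: ['valley', 'open', 'bedroom'] (min_width=19, slack=0)
Line 2: ['train', 'car', 'telescope'] (min_width=19, slack=0)
Line 3: ['developer', 'night', 'it'] (min_width=18, slack=1)
Line 4: ['purple', 'chapter'] (min_width=14, slack=5)
Line 5: ['machine', 'will'] (min_width=12, slack=7)
Line 6: ['structure', 'corn'] (min_width=14, slack=5)
Line 7: ['paper'] (min_width=5, slack=14)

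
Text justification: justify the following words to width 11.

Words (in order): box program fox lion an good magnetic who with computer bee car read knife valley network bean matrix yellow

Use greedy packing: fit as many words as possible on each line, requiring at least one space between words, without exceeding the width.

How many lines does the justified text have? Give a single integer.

Line 1: ['box', 'program'] (min_width=11, slack=0)
Line 2: ['fox', 'lion', 'an'] (min_width=11, slack=0)
Line 3: ['good'] (min_width=4, slack=7)
Line 4: ['magnetic'] (min_width=8, slack=3)
Line 5: ['who', 'with'] (min_width=8, slack=3)
Line 6: ['computer'] (min_width=8, slack=3)
Line 7: ['bee', 'car'] (min_width=7, slack=4)
Line 8: ['read', 'knife'] (min_width=10, slack=1)
Line 9: ['valley'] (min_width=6, slack=5)
Line 10: ['network'] (min_width=7, slack=4)
Line 11: ['bean', 'matrix'] (min_width=11, slack=0)
Line 12: ['yellow'] (min_width=6, slack=5)
Total lines: 12

Answer: 12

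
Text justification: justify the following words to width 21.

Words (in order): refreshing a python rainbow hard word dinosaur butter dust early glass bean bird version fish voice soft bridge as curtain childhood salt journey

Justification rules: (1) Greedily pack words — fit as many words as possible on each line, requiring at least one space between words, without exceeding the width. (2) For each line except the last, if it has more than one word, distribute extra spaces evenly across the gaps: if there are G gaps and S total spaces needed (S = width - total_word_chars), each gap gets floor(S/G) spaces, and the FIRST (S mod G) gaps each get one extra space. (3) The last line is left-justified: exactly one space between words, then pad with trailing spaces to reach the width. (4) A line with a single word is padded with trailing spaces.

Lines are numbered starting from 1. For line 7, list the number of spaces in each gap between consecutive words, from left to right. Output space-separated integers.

Answer: 5

Derivation:
Line 1: ['refreshing', 'a', 'python'] (min_width=19, slack=2)
Line 2: ['rainbow', 'hard', 'word'] (min_width=17, slack=4)
Line 3: ['dinosaur', 'butter', 'dust'] (min_width=20, slack=1)
Line 4: ['early', 'glass', 'bean', 'bird'] (min_width=21, slack=0)
Line 5: ['version', 'fish', 'voice'] (min_width=18, slack=3)
Line 6: ['soft', 'bridge', 'as'] (min_width=14, slack=7)
Line 7: ['curtain', 'childhood'] (min_width=17, slack=4)
Line 8: ['salt', 'journey'] (min_width=12, slack=9)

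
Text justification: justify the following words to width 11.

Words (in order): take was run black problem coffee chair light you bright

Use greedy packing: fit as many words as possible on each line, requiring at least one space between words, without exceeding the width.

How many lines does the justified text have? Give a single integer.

Line 1: ['take', 'was'] (min_width=8, slack=3)
Line 2: ['run', 'black'] (min_width=9, slack=2)
Line 3: ['problem'] (min_width=7, slack=4)
Line 4: ['coffee'] (min_width=6, slack=5)
Line 5: ['chair', 'light'] (min_width=11, slack=0)
Line 6: ['you', 'bright'] (min_width=10, slack=1)
Total lines: 6

Answer: 6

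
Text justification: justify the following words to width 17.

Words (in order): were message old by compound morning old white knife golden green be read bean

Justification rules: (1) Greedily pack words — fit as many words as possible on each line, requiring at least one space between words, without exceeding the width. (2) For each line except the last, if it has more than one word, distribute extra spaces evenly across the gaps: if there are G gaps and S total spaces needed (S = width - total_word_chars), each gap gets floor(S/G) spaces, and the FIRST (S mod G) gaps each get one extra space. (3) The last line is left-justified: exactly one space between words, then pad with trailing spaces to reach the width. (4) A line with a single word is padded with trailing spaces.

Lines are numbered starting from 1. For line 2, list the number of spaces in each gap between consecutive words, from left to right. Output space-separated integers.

Answer: 7

Derivation:
Line 1: ['were', 'message', 'old'] (min_width=16, slack=1)
Line 2: ['by', 'compound'] (min_width=11, slack=6)
Line 3: ['morning', 'old', 'white'] (min_width=17, slack=0)
Line 4: ['knife', 'golden'] (min_width=12, slack=5)
Line 5: ['green', 'be', 'read'] (min_width=13, slack=4)
Line 6: ['bean'] (min_width=4, slack=13)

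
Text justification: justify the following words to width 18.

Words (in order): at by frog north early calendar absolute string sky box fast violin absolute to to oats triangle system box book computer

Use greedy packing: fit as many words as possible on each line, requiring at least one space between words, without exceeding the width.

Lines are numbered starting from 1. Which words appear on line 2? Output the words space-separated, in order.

Answer: early calendar

Derivation:
Line 1: ['at', 'by', 'frog', 'north'] (min_width=16, slack=2)
Line 2: ['early', 'calendar'] (min_width=14, slack=4)
Line 3: ['absolute', 'string'] (min_width=15, slack=3)
Line 4: ['sky', 'box', 'fast'] (min_width=12, slack=6)
Line 5: ['violin', 'absolute', 'to'] (min_width=18, slack=0)
Line 6: ['to', 'oats', 'triangle'] (min_width=16, slack=2)
Line 7: ['system', 'box', 'book'] (min_width=15, slack=3)
Line 8: ['computer'] (min_width=8, slack=10)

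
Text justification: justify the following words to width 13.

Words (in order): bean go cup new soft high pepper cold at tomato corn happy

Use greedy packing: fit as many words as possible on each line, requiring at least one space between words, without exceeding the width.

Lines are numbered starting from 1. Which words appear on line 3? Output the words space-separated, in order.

Answer: pepper cold

Derivation:
Line 1: ['bean', 'go', 'cup'] (min_width=11, slack=2)
Line 2: ['new', 'soft', 'high'] (min_width=13, slack=0)
Line 3: ['pepper', 'cold'] (min_width=11, slack=2)
Line 4: ['at', 'tomato'] (min_width=9, slack=4)
Line 5: ['corn', 'happy'] (min_width=10, slack=3)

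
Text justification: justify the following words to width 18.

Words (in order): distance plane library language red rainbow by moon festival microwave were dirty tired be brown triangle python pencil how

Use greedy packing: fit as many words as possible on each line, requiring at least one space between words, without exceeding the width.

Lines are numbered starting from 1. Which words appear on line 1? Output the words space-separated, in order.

Line 1: ['distance', 'plane'] (min_width=14, slack=4)
Line 2: ['library', 'language'] (min_width=16, slack=2)
Line 3: ['red', 'rainbow', 'by'] (min_width=14, slack=4)
Line 4: ['moon', 'festival'] (min_width=13, slack=5)
Line 5: ['microwave', 'were'] (min_width=14, slack=4)
Line 6: ['dirty', 'tired', 'be'] (min_width=14, slack=4)
Line 7: ['brown', 'triangle'] (min_width=14, slack=4)
Line 8: ['python', 'pencil', 'how'] (min_width=17, slack=1)

Answer: distance plane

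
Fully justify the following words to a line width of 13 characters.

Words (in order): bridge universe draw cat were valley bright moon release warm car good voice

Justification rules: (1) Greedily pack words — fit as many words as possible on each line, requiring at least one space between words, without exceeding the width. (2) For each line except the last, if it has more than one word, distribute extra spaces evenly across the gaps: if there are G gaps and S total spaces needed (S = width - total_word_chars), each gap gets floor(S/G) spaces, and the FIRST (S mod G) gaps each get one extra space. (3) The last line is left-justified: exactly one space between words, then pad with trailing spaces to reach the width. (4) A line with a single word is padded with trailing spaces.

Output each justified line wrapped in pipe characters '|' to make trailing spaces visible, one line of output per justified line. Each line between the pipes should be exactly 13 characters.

Line 1: ['bridge'] (min_width=6, slack=7)
Line 2: ['universe', 'draw'] (min_width=13, slack=0)
Line 3: ['cat', 'were'] (min_width=8, slack=5)
Line 4: ['valley', 'bright'] (min_width=13, slack=0)
Line 5: ['moon', 'release'] (min_width=12, slack=1)
Line 6: ['warm', 'car', 'good'] (min_width=13, slack=0)
Line 7: ['voice'] (min_width=5, slack=8)

Answer: |bridge       |
|universe draw|
|cat      were|
|valley bright|
|moon  release|
|warm car good|
|voice        |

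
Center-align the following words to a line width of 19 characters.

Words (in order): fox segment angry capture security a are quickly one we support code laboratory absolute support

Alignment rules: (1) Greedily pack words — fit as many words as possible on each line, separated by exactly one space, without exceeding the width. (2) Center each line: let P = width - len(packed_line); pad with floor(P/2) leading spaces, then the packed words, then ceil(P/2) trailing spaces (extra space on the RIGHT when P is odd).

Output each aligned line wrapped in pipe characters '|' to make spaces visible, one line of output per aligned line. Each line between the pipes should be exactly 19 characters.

Answer: | fox segment angry |
|capture security a |
|are quickly one we |
|   support code    |
|laboratory absolute|
|      support      |

Derivation:
Line 1: ['fox', 'segment', 'angry'] (min_width=17, slack=2)
Line 2: ['capture', 'security', 'a'] (min_width=18, slack=1)
Line 3: ['are', 'quickly', 'one', 'we'] (min_width=18, slack=1)
Line 4: ['support', 'code'] (min_width=12, slack=7)
Line 5: ['laboratory', 'absolute'] (min_width=19, slack=0)
Line 6: ['support'] (min_width=7, slack=12)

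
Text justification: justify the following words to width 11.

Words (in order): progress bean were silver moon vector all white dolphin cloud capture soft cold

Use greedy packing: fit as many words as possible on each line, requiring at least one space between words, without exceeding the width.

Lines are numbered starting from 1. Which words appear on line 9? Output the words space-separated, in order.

Answer: soft cold

Derivation:
Line 1: ['progress'] (min_width=8, slack=3)
Line 2: ['bean', 'were'] (min_width=9, slack=2)
Line 3: ['silver', 'moon'] (min_width=11, slack=0)
Line 4: ['vector', 'all'] (min_width=10, slack=1)
Line 5: ['white'] (min_width=5, slack=6)
Line 6: ['dolphin'] (min_width=7, slack=4)
Line 7: ['cloud'] (min_width=5, slack=6)
Line 8: ['capture'] (min_width=7, slack=4)
Line 9: ['soft', 'cold'] (min_width=9, slack=2)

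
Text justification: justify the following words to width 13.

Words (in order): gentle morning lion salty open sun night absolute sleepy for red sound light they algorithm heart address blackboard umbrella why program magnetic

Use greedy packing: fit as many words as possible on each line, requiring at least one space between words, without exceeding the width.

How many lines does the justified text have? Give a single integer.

Line 1: ['gentle'] (min_width=6, slack=7)
Line 2: ['morning', 'lion'] (min_width=12, slack=1)
Line 3: ['salty', 'open'] (min_width=10, slack=3)
Line 4: ['sun', 'night'] (min_width=9, slack=4)
Line 5: ['absolute'] (min_width=8, slack=5)
Line 6: ['sleepy', 'for'] (min_width=10, slack=3)
Line 7: ['red', 'sound'] (min_width=9, slack=4)
Line 8: ['light', 'they'] (min_width=10, slack=3)
Line 9: ['algorithm'] (min_width=9, slack=4)
Line 10: ['heart', 'address'] (min_width=13, slack=0)
Line 11: ['blackboard'] (min_width=10, slack=3)
Line 12: ['umbrella', 'why'] (min_width=12, slack=1)
Line 13: ['program'] (min_width=7, slack=6)
Line 14: ['magnetic'] (min_width=8, slack=5)
Total lines: 14

Answer: 14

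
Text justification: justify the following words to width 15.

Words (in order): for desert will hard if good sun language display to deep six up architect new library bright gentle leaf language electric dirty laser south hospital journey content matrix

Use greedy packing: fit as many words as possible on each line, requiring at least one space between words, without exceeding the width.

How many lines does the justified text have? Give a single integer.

Line 1: ['for', 'desert', 'will'] (min_width=15, slack=0)
Line 2: ['hard', 'if', 'good'] (min_width=12, slack=3)
Line 3: ['sun', 'language'] (min_width=12, slack=3)
Line 4: ['display', 'to', 'deep'] (min_width=15, slack=0)
Line 5: ['six', 'up'] (min_width=6, slack=9)
Line 6: ['architect', 'new'] (min_width=13, slack=2)
Line 7: ['library', 'bright'] (min_width=14, slack=1)
Line 8: ['gentle', 'leaf'] (min_width=11, slack=4)
Line 9: ['language'] (min_width=8, slack=7)
Line 10: ['electric', 'dirty'] (min_width=14, slack=1)
Line 11: ['laser', 'south'] (min_width=11, slack=4)
Line 12: ['hospital'] (min_width=8, slack=7)
Line 13: ['journey', 'content'] (min_width=15, slack=0)
Line 14: ['matrix'] (min_width=6, slack=9)
Total lines: 14

Answer: 14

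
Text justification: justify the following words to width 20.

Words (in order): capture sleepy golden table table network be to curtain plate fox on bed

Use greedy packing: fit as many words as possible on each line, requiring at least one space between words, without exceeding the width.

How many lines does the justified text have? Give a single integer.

Answer: 5

Derivation:
Line 1: ['capture', 'sleepy'] (min_width=14, slack=6)
Line 2: ['golden', 'table', 'table'] (min_width=18, slack=2)
Line 3: ['network', 'be', 'to'] (min_width=13, slack=7)
Line 4: ['curtain', 'plate', 'fox', 'on'] (min_width=20, slack=0)
Line 5: ['bed'] (min_width=3, slack=17)
Total lines: 5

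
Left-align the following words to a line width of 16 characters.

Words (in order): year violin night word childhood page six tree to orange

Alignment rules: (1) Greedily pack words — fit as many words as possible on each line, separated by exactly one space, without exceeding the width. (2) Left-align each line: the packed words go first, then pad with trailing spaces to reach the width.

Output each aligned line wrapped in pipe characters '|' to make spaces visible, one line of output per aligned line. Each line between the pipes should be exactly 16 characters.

Answer: |year violin     |
|night word      |
|childhood page  |
|six tree to     |
|orange          |

Derivation:
Line 1: ['year', 'violin'] (min_width=11, slack=5)
Line 2: ['night', 'word'] (min_width=10, slack=6)
Line 3: ['childhood', 'page'] (min_width=14, slack=2)
Line 4: ['six', 'tree', 'to'] (min_width=11, slack=5)
Line 5: ['orange'] (min_width=6, slack=10)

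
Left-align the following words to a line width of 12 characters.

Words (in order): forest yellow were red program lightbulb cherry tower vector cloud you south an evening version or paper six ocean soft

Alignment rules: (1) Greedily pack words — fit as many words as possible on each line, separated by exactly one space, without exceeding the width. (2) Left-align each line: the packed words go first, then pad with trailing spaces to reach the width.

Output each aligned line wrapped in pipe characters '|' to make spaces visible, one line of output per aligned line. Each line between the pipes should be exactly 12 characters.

Answer: |forest      |
|yellow were |
|red program |
|lightbulb   |
|cherry tower|
|vector cloud|
|you south an|
|evening     |
|version or  |
|paper six   |
|ocean soft  |

Derivation:
Line 1: ['forest'] (min_width=6, slack=6)
Line 2: ['yellow', 'were'] (min_width=11, slack=1)
Line 3: ['red', 'program'] (min_width=11, slack=1)
Line 4: ['lightbulb'] (min_width=9, slack=3)
Line 5: ['cherry', 'tower'] (min_width=12, slack=0)
Line 6: ['vector', 'cloud'] (min_width=12, slack=0)
Line 7: ['you', 'south', 'an'] (min_width=12, slack=0)
Line 8: ['evening'] (min_width=7, slack=5)
Line 9: ['version', 'or'] (min_width=10, slack=2)
Line 10: ['paper', 'six'] (min_width=9, slack=3)
Line 11: ['ocean', 'soft'] (min_width=10, slack=2)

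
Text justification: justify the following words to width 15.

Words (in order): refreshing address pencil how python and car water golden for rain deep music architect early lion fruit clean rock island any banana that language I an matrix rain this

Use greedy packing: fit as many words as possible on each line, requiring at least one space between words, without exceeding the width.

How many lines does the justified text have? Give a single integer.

Line 1: ['refreshing'] (min_width=10, slack=5)
Line 2: ['address', 'pencil'] (min_width=14, slack=1)
Line 3: ['how', 'python', 'and'] (min_width=14, slack=1)
Line 4: ['car', 'water'] (min_width=9, slack=6)
Line 5: ['golden', 'for', 'rain'] (min_width=15, slack=0)
Line 6: ['deep', 'music'] (min_width=10, slack=5)
Line 7: ['architect', 'early'] (min_width=15, slack=0)
Line 8: ['lion', 'fruit'] (min_width=10, slack=5)
Line 9: ['clean', 'rock'] (min_width=10, slack=5)
Line 10: ['island', 'any'] (min_width=10, slack=5)
Line 11: ['banana', 'that'] (min_width=11, slack=4)
Line 12: ['language', 'I', 'an'] (min_width=13, slack=2)
Line 13: ['matrix', 'rain'] (min_width=11, slack=4)
Line 14: ['this'] (min_width=4, slack=11)
Total lines: 14

Answer: 14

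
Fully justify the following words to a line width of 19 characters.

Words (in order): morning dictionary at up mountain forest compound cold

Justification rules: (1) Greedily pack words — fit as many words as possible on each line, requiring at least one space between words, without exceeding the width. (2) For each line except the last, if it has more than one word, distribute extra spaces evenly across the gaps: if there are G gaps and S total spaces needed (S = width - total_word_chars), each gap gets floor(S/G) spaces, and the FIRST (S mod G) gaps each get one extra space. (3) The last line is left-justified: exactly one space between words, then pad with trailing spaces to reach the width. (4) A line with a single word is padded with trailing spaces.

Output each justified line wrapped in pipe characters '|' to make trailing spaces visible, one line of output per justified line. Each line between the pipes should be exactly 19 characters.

Line 1: ['morning', 'dictionary'] (min_width=18, slack=1)
Line 2: ['at', 'up', 'mountain'] (min_width=14, slack=5)
Line 3: ['forest', 'compound'] (min_width=15, slack=4)
Line 4: ['cold'] (min_width=4, slack=15)

Answer: |morning  dictionary|
|at    up   mountain|
|forest     compound|
|cold               |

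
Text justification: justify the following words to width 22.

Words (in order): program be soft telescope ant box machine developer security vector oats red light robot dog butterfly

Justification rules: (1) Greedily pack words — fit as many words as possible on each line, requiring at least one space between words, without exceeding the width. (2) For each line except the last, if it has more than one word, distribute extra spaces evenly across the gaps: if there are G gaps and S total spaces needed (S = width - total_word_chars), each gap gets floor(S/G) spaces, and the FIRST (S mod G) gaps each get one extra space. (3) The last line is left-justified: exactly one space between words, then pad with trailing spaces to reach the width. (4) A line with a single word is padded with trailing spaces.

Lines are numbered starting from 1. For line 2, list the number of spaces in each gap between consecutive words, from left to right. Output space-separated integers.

Answer: 4 3

Derivation:
Line 1: ['program', 'be', 'soft'] (min_width=15, slack=7)
Line 2: ['telescope', 'ant', 'box'] (min_width=17, slack=5)
Line 3: ['machine', 'developer'] (min_width=17, slack=5)
Line 4: ['security', 'vector', 'oats'] (min_width=20, slack=2)
Line 5: ['red', 'light', 'robot', 'dog'] (min_width=19, slack=3)
Line 6: ['butterfly'] (min_width=9, slack=13)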